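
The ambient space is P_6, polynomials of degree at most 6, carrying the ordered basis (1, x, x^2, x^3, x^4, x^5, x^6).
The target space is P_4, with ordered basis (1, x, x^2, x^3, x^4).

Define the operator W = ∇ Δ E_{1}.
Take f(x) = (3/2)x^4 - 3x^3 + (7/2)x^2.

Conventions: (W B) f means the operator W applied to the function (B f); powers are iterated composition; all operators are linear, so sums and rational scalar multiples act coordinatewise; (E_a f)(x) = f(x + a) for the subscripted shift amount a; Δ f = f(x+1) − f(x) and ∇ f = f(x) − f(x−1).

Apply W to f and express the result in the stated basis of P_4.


E_{1} f = (3/2)x^4 + 3x^3 + (7/2)x^2 + 4x + 2
Δ E_{1} f = 6x^3 + 18x^2 + 22x + 12
∇ Δ E_{1} f = 18x^2 + 18x + 10

the result is g(x) = 18x^2 + 18x + 10


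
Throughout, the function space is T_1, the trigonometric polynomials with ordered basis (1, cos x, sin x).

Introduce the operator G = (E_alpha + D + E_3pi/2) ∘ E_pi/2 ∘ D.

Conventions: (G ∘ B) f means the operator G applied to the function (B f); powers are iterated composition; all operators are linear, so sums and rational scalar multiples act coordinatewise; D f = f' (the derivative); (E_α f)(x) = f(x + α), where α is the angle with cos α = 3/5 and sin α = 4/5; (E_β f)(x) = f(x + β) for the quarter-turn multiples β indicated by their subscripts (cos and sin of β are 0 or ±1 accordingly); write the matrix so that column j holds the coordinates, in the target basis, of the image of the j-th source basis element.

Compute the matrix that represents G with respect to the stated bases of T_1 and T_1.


the matrix is [[0, 0, 0]; [0, -3/5, -4/5]; [0, 4/5, -3/5]] (rows listed top to bottom)

image of 1: 0
image of cos x: -(3/5)cos x + (4/5)sin x
image of sin x: -(4/5)cos x - (3/5)sin x
each image's coordinates form column j of the matrix


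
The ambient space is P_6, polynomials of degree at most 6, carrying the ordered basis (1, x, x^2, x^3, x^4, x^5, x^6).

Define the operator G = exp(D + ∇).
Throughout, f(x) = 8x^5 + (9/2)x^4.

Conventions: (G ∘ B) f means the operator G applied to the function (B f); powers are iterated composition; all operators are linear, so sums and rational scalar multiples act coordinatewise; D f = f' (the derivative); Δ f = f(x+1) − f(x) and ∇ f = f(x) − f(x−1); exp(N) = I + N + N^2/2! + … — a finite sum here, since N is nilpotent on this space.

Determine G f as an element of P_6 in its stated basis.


the image equals g(x) = 8x^5 + (169/2)x^4 + 276x^3 + 321x^2 + 134x + 33

order-1 term: 80x^4 - 44x^3 + 53x^2 - 22x + 7/2
order-2 term: 320x^3 - 372x^2 + 332x - 221/2
order-3 term: 640x^2 - 816x + 452
order-4 term: 640x - 568
order-5 term: 256
the series for exp(D + ∇) f terminates at order 5
exp(D + ∇) f = 8x^5 + (169/2)x^4 + 276x^3 + 321x^2 + 134x + 33


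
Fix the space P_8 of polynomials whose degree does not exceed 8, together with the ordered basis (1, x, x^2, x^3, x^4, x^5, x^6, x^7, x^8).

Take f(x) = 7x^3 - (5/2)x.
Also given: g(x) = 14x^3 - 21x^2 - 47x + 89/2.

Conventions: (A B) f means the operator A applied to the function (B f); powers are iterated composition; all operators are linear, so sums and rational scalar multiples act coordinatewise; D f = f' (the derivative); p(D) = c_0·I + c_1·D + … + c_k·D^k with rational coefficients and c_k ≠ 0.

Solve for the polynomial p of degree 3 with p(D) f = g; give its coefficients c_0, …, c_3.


c_0 = 2, c_1 = -1, c_2 = -1, c_3 = 1

D^0 f = 7x^3 - (5/2)x
D^1 f = 21x^2 - 5/2
D^2 f = 42x
D^3 f = 42
matching coefficients of g against c_0 f + c_1 Df + … from the top degree down determines the c_i
solution: c_0 = 2, c_1 = -1, c_2 = -1, c_3 = 1


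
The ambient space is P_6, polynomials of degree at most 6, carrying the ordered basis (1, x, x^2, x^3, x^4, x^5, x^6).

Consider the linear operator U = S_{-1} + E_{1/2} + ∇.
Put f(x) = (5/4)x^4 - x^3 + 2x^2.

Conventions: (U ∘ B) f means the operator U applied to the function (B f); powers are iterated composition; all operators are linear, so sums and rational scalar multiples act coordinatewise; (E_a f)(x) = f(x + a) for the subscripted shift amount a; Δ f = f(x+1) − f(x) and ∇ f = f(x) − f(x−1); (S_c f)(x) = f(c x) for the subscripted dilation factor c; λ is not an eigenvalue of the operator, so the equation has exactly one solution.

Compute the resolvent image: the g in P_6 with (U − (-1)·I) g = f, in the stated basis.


the image equals g(x) = (5/12)x^4 - (7/2)x^3 + (157/24)x^2 - (235/8)x + 1137/64

write g with unknown coordinates in the stated basis and equate coefficients in (U − (-1)·I) g = f
solving from the highest basis element down gives g = (5/12)x^4 - (7/2)x^3 + (157/24)x^2 - (235/8)x + 1137/64
check: U g = (5/6)x^4 + (5/2)x^3 - (109/24)x^2 + (235/8)x - 1137/64
so U g − (-1)·g = (5/4)x^4 - x^3 + 2x^2 = f ✓


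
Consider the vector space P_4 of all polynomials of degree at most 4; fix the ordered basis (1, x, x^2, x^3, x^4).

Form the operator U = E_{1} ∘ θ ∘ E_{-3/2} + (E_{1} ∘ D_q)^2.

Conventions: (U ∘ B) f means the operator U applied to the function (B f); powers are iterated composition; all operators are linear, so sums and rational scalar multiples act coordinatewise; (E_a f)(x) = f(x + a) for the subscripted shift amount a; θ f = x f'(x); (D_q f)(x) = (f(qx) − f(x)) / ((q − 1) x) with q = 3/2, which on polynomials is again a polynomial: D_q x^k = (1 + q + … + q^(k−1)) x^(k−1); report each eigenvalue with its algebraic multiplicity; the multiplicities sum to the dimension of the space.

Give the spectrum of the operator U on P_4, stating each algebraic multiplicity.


λ = 0 (multiplicity 1), λ = 1 (multiplicity 1), λ = 2 (multiplicity 1), λ = 3 (multiplicity 1), λ = 4 (multiplicity 1)

image of 1: 0
image of x: x + 1
image of x^2: 2x^2 + x + 3/2
image of x^3: 3x^3 + (77/8)x + 177/8
image of x^4: 4x^4 - 2x^3 + (1139/32)x^2 + (1125/8)x + 3949/32
the matrix is upper triangular; its diagonal is (0, 1, 2, 3, 4)
for a triangular matrix the eigenvalues are the diagonal entries, with algebraic multiplicity their repetition count


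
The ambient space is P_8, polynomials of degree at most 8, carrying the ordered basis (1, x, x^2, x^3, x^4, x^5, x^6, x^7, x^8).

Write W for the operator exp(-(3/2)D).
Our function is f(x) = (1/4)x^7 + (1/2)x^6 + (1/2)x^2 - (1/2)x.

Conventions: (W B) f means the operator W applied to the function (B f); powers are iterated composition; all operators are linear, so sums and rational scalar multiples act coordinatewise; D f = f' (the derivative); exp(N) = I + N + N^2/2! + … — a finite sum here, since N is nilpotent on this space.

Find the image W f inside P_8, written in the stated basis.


the result is g(x) = (1/4)x^7 - (17/8)x^6 + (117/16)x^5 - (405/32)x^4 + (675/64)x^3 - (179/128)x^2 - (1241/256)x + 1689/512

order-1 term: -(21/8)x^6 - (9/2)x^5 - (3/2)x + 3/4
order-2 term: (189/16)x^5 + (135/8)x^4 + 9/8
order-3 term: -(945/32)x^4 - (135/4)x^3
order-4 term: (2835/64)x^3 + (1215/32)x^2
order-5 term: -(5103/128)x^2 - (729/32)x
order-6 term: (5103/256)x + 729/128
order-7 term: -2187/512
the series for exp(-(3/2)D) f terminates at order 7
exp(-(3/2)D) f = (1/4)x^7 - (17/8)x^6 + (117/16)x^5 - (405/32)x^4 + (675/64)x^3 - (179/128)x^2 - (1241/256)x + 1689/512


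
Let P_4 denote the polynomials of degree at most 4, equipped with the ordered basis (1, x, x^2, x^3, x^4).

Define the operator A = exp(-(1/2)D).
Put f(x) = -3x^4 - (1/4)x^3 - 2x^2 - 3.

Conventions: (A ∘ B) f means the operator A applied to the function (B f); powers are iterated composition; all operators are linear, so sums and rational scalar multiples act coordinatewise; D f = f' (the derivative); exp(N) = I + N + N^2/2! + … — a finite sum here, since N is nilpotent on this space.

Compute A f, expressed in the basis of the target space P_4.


the result is g(x) = -3x^4 + (23/4)x^3 - (49/8)x^2 + (53/16)x - 117/32

order-1 term: 6x^3 + (3/8)x^2 + 2x
order-2 term: -(9/2)x^2 - (3/16)x - 1/2
order-3 term: (3/2)x + 1/32
order-4 term: -3/16
the series for exp(-(1/2)D) f terminates at order 4
exp(-(1/2)D) f = -3x^4 + (23/4)x^3 - (49/8)x^2 + (53/16)x - 117/32


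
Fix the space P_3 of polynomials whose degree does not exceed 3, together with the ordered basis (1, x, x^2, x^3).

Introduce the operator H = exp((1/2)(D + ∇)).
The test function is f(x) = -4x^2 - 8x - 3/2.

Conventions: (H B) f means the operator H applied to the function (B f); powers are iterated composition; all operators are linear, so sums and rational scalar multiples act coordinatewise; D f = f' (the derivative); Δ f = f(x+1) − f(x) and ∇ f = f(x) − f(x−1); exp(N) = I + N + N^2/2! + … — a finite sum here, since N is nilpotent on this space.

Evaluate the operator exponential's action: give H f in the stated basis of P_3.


order-1 term: -8x - 6
order-2 term: -4
the series for exp((1/2)(D + ∇)) f terminates at order 2
exp((1/2)(D + ∇)) f = -4x^2 - 16x - 23/2

the result is g(x) = -4x^2 - 16x - 23/2


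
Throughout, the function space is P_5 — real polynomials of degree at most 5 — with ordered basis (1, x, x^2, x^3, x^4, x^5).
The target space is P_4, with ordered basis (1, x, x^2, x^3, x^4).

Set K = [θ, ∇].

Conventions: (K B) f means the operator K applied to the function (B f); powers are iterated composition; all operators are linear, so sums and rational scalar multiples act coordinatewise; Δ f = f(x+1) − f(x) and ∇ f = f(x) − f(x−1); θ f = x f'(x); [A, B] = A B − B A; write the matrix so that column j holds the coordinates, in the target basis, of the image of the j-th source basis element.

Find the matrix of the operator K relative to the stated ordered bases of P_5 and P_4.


image of 1: 0
image of x: -1
image of x^2: -2x + 2
image of x^3: -3x^2 + 6x - 3
image of x^4: -4x^3 + 12x^2 - 12x + 4
image of x^5: -5x^4 + 20x^3 - 30x^2 + 20x - 5
each image's coordinates form column j of the matrix

the matrix is [[0, -1, 2, -3, 4, -5]; [0, 0, -2, 6, -12, 20]; [0, 0, 0, -3, 12, -30]; [0, 0, 0, 0, -4, 20]; [0, 0, 0, 0, 0, -5]] (rows listed top to bottom)


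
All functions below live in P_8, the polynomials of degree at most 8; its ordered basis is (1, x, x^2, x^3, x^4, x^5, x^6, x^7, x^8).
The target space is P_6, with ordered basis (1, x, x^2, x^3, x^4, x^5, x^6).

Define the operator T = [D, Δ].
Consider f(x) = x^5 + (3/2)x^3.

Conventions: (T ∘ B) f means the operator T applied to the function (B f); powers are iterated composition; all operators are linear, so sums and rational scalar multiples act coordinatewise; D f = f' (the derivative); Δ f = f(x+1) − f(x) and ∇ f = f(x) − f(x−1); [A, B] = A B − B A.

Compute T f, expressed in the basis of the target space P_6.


Δ f = 5x^4 + 10x^3 + (29/2)x^2 + (19/2)x + 5/2
D Δ f = 20x^3 + 30x^2 + 29x + 19/2
D f = 5x^4 + (9/2)x^2
Δ D f = 20x^3 + 30x^2 + 29x + 19/2
[D, Δ] f = 0

the image equals g(x) = 0


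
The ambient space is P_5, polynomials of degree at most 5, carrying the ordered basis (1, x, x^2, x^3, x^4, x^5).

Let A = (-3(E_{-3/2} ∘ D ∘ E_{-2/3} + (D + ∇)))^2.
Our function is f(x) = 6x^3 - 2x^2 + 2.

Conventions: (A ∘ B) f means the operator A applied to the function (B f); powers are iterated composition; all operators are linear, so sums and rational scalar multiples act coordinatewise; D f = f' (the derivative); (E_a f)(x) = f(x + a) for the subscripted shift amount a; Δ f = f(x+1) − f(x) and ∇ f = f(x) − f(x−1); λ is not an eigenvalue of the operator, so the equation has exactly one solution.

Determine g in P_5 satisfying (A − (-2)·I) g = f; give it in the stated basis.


write g with unknown coordinates in the stated basis and equate coefficients in (A − (-2)·I) g = f
solving from the highest basis element down gives g = 3x^3 - x^2 - 729x + 1378
check: A g = 1458x - 2754
so A g − (-2)·g = 6x^3 - 2x^2 + 2 = f ✓

g(x) = 3x^3 - x^2 - 729x + 1378


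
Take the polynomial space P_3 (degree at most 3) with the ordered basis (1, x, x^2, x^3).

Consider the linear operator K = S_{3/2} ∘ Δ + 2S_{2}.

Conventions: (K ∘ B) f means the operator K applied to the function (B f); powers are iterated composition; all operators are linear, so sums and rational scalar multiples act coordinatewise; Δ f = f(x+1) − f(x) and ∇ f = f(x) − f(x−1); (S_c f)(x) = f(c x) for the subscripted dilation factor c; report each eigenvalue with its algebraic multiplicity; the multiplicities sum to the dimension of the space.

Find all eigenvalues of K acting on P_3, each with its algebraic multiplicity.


λ = 2 (multiplicity 1), λ = 4 (multiplicity 1), λ = 8 (multiplicity 1), λ = 16 (multiplicity 1)

image of 1: 2
image of x: 4x + 1
image of x^2: 8x^2 + 3x + 1
image of x^3: 16x^3 + (27/4)x^2 + (9/2)x + 1
the matrix is upper triangular; its diagonal is (2, 4, 8, 16)
for a triangular matrix the eigenvalues are the diagonal entries, with algebraic multiplicity their repetition count


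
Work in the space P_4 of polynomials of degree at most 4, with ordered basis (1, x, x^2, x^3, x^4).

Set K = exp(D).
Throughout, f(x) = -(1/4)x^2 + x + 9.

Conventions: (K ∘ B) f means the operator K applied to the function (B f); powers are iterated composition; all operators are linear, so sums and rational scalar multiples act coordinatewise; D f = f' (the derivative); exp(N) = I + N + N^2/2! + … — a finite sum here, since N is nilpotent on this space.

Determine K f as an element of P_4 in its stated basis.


the image equals g(x) = -(1/4)x^2 + (1/2)x + 39/4

order-1 term: -(1/2)x + 1
order-2 term: -1/4
the series for exp(D) f terminates at order 2
exp(D) f = -(1/4)x^2 + (1/2)x + 39/4


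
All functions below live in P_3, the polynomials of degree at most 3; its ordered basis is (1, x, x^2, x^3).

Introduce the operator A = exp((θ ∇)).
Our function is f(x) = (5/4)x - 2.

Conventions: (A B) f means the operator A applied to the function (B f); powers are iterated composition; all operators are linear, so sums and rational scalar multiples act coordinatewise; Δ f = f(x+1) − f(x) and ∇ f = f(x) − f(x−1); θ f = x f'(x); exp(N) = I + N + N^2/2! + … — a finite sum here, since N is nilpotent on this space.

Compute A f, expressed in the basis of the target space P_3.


the series for exp((θ ∇)) f terminates at order 0
exp((θ ∇)) f = (5/4)x - 2

g(x) = (5/4)x - 2


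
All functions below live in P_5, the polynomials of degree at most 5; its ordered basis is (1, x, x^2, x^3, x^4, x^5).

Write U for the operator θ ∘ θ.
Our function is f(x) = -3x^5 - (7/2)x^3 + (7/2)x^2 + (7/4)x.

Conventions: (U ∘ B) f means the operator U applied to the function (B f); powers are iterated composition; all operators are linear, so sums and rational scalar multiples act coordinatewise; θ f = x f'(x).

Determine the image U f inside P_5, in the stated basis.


θ f = -15x^5 - (21/2)x^3 + 7x^2 + (7/4)x
θ θ f = -75x^5 - (63/2)x^3 + 14x^2 + (7/4)x

the image equals g(x) = -75x^5 - (63/2)x^3 + 14x^2 + (7/4)x


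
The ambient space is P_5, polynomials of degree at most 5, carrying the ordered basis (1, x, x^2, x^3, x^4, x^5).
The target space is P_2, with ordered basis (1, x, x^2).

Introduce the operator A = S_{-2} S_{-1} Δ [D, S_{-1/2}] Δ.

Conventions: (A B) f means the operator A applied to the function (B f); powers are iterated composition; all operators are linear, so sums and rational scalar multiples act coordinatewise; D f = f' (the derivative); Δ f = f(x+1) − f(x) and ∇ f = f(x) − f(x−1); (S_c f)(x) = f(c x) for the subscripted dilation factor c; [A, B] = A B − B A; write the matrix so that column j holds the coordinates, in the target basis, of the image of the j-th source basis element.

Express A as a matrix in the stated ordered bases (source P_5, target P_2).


image of 1: 0
image of x: 0
image of x^2: 0
image of x^3: 9/2
image of x^4: -18x + 9/2
image of x^5: 45x^2 - (45/2)x + 15/2
each image's coordinates form column j of the matrix

the matrix is [[0, 0, 0, 9/2, 9/2, 15/2]; [0, 0, 0, 0, -18, -45/2]; [0, 0, 0, 0, 0, 45]] (rows listed top to bottom)


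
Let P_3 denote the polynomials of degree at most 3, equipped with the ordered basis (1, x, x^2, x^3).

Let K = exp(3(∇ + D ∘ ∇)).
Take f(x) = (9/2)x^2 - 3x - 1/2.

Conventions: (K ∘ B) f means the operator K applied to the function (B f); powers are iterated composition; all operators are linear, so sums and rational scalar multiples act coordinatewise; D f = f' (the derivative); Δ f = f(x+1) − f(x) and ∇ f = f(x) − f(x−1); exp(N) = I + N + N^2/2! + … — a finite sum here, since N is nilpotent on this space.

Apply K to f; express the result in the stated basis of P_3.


g(x) = (9/2)x^2 + 24x + 89/2

order-1 term: 27x + 9/2
order-2 term: 81/2
the series for exp(3(∇ + D ∘ ∇)) f terminates at order 2
exp(3(∇ + D ∘ ∇)) f = (9/2)x^2 + 24x + 89/2


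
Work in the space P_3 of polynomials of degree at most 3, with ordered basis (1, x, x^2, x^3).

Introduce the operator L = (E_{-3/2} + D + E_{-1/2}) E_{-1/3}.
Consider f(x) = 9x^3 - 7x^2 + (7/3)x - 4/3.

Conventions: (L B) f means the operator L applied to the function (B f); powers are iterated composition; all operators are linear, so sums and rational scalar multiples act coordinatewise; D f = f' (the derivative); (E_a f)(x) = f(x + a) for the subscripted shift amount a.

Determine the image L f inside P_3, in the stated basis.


E_{-1/3} f = 9x^3 - 16x^2 + 10x - 29/9
E_{-3/2} E_{-1/3} f = 9x^3 - (113/2)x^2 + (475/4)x - 6091/72
D E_{-1/3} f = 27x^2 - 32x + 10
E_{-1/2} E_{-1/3} f = 9x^3 - (59/2)x^2 + (131/4)x - 961/72
(E_{-3/2} + D + E_{-1/2}) E_{-1/3} f = 18x^3 - 59x^2 + (239/2)x - 1583/18

g(x) = 18x^3 - 59x^2 + (239/2)x - 1583/18


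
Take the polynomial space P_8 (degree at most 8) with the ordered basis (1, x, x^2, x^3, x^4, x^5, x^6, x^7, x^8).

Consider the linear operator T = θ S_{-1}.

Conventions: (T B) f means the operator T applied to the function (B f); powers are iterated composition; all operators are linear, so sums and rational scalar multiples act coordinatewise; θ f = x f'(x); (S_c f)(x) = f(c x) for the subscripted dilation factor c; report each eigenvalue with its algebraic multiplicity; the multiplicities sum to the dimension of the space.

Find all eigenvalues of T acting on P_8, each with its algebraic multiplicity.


λ = -7 (multiplicity 1), λ = -5 (multiplicity 1), λ = -3 (multiplicity 1), λ = -1 (multiplicity 1), λ = 0 (multiplicity 1), λ = 2 (multiplicity 1), λ = 4 (multiplicity 1), λ = 6 (multiplicity 1), λ = 8 (multiplicity 1)

image of 1: 0
image of x: -x
image of x^2: 2x^2
image of x^3: -3x^3
image of x^4: 4x^4
image of x^5: -5x^5
image of x^6: 6x^6
image of x^7: -7x^7
image of x^8: 8x^8
the matrix is upper triangular; its diagonal is (0, -1, 2, -3, 4, -5, 6, -7, 8)
for a triangular matrix the eigenvalues are the diagonal entries, with algebraic multiplicity their repetition count


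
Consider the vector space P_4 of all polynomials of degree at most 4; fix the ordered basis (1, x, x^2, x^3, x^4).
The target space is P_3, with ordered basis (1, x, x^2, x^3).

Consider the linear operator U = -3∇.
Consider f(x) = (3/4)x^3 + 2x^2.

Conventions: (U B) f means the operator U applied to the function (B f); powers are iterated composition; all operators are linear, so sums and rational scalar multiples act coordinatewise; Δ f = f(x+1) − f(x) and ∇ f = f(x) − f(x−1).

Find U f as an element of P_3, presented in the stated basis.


the image equals g(x) = -(27/4)x^2 - (21/4)x + 15/4

∇ f = (9/4)x^2 + (7/4)x - 5/4
(-3∇) f = -(27/4)x^2 - (21/4)x + 15/4


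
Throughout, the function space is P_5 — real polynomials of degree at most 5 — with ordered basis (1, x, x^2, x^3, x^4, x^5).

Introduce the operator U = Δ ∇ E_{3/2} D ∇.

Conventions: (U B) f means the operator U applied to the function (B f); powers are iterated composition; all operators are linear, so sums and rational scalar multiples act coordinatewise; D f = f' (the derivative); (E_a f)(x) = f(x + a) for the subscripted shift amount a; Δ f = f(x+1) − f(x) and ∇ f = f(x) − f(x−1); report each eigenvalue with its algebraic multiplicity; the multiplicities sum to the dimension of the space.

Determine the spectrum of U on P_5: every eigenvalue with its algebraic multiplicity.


λ = 0 (multiplicity 6)

image of 1: 0
image of x: 0
image of x^2: 0
image of x^3: 0
image of x^4: 24
image of x^5: 120x + 120
the matrix is upper triangular; its diagonal is (0, 0, 0, 0, 0, 0)
for a triangular matrix the eigenvalues are the diagonal entries, with algebraic multiplicity their repetition count


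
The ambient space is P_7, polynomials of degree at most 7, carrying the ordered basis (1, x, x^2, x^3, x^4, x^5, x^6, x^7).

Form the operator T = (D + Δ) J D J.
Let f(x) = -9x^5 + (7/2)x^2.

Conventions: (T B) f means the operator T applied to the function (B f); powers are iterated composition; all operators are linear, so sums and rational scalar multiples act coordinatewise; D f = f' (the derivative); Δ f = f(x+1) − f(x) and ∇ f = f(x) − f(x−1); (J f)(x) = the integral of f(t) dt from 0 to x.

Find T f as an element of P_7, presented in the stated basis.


the image equals g(x) = -18x^5 - (45/2)x^4 - 30x^3 - (31/2)x^2 - (11/2)x - 1/3

J f = -(3/2)x^6 + (7/6)x^3
D J f = -9x^5 + (7/2)x^2
J D J f = -(3/2)x^6 + (7/6)x^3
D (J D J) f = -9x^5 + (7/2)x^2
Δ (J D J) f = -9x^5 - (45/2)x^4 - 30x^3 - 19x^2 - (11/2)x - 1/3
(D + Δ) (J D J) f = -18x^5 - (45/2)x^4 - 30x^3 - (31/2)x^2 - (11/2)x - 1/3


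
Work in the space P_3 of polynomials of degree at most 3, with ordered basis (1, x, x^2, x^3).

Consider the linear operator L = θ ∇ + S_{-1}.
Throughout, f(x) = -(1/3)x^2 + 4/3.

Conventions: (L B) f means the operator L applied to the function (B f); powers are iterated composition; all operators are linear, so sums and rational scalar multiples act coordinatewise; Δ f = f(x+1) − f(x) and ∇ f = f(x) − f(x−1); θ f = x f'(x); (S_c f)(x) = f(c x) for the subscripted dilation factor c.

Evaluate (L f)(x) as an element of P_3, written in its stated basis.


the image equals g(x) = -(1/3)x^2 - (2/3)x + 4/3

∇ f = -(2/3)x + 1/3
θ ∇ f = -(2/3)x
S_{-1} f = -(1/3)x^2 + 4/3
(θ ∇ + S_{-1}) f = -(1/3)x^2 - (2/3)x + 4/3


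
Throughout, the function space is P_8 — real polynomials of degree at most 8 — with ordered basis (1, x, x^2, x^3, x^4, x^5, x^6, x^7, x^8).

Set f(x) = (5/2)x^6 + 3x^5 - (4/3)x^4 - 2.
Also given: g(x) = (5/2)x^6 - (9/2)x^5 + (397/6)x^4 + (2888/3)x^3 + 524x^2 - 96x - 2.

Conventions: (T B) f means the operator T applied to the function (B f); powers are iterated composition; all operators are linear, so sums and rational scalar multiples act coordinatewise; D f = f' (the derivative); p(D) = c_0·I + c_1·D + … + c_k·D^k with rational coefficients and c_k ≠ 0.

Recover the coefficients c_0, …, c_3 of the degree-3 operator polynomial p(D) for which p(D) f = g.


D^0 f = (5/2)x^6 + 3x^5 - (4/3)x^4 - 2
D^1 f = 15x^5 + 15x^4 - (16/3)x^3
D^2 f = 75x^4 + 60x^3 - 16x^2
D^3 f = 300x^3 + 180x^2 - 32x
matching coefficients of g against c_0 f + c_1 Df + … from the top degree down determines the c_i
solution: c_0 = 1, c_1 = -1/2, c_2 = 1, c_3 = 3

p(D) = I − (1/2)·D + D^2 + 3·D^3, i.e. c_0 = 1, c_1 = -1/2, c_2 = 1, c_3 = 3


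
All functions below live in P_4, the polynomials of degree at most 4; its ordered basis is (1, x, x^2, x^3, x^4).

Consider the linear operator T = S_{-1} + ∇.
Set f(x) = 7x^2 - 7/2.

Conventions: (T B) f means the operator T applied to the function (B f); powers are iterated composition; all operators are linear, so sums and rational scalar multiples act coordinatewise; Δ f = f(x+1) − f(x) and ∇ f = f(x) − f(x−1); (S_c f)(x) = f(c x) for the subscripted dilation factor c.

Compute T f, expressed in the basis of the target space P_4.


S_{-1} f = 7x^2 - 7/2
∇ f = 14x - 7
(S_{-1} + ∇) f = 7x^2 + 14x - 21/2

the image equals g(x) = 7x^2 + 14x - 21/2


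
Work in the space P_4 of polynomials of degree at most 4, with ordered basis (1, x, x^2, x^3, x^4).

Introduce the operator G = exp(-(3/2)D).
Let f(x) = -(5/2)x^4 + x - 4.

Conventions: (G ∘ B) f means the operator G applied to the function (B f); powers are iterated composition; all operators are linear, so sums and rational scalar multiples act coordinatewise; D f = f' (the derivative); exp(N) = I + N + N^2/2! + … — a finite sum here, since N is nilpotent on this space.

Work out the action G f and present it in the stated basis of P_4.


order-1 term: 15x^3 - 3/2
order-2 term: -(135/4)x^2
order-3 term: (135/4)x
order-4 term: -405/32
the series for exp(-(3/2)D) f terminates at order 4
exp(-(3/2)D) f = -(5/2)x^4 + 15x^3 - (135/4)x^2 + (139/4)x - 581/32

g(x) = -(5/2)x^4 + 15x^3 - (135/4)x^2 + (139/4)x - 581/32


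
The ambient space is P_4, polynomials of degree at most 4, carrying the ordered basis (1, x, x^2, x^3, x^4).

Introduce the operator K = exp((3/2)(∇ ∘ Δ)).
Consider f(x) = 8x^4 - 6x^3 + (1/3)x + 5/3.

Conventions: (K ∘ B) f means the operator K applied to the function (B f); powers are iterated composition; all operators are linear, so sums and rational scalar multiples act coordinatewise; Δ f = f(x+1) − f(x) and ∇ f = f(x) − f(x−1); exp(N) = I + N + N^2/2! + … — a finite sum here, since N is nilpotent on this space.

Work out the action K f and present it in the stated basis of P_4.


order-1 term: 144x^2 - 54x + 24
order-2 term: 216
the series for exp((3/2)(∇ ∘ Δ)) f terminates at order 2
exp((3/2)(∇ ∘ Δ)) f = 8x^4 - 6x^3 + 144x^2 - (161/3)x + 725/3

the result is g(x) = 8x^4 - 6x^3 + 144x^2 - (161/3)x + 725/3


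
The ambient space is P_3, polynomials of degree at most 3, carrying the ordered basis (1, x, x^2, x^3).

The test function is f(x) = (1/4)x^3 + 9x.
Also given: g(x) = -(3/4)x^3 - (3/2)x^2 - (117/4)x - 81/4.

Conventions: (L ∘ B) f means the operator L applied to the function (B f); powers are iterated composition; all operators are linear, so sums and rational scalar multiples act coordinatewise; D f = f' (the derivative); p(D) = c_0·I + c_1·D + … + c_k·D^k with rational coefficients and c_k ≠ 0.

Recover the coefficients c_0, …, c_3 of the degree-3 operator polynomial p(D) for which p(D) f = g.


D^0 f = (1/4)x^3 + 9x
D^1 f = (3/4)x^2 + 9
D^2 f = (3/2)x
D^3 f = 3/2
matching coefficients of g against c_0 f + c_1 Df + … from the top degree down determines the c_i
solution: c_0 = -3, c_1 = -2, c_2 = -3/2, c_3 = -3/2

c_0 = -3, c_1 = -2, c_2 = -3/2, c_3 = -3/2


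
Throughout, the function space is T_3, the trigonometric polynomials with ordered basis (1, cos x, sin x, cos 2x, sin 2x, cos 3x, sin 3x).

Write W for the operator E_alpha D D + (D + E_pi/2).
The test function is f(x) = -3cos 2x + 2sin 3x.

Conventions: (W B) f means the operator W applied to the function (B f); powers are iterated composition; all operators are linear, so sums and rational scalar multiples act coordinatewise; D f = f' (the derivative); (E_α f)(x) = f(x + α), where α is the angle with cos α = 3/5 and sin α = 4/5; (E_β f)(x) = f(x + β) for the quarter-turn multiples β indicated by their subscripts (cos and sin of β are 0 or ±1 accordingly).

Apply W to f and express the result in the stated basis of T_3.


g(x) = -(9/25)cos 2x - (138/25)sin 2x - (292/125)cos 3x + (2106/125)sin 3x

D f = 6sin 2x + 6cos 3x
D D f = 12cos 2x - 18sin 3x
E_alpha D D f = -(84/25)cos 2x - (288/25)sin 2x - (792/125)cos 3x + (2106/125)sin 3x
D f = 6sin 2x + 6cos 3x
E_pi/2 f = 3cos 2x - 2cos 3x
(D + E_pi/2) f = 3cos 2x + 6sin 2x + 4cos 3x
(E_alpha D D + (D + E_pi/2)) f = -(9/25)cos 2x - (138/25)sin 2x - (292/125)cos 3x + (2106/125)sin 3x


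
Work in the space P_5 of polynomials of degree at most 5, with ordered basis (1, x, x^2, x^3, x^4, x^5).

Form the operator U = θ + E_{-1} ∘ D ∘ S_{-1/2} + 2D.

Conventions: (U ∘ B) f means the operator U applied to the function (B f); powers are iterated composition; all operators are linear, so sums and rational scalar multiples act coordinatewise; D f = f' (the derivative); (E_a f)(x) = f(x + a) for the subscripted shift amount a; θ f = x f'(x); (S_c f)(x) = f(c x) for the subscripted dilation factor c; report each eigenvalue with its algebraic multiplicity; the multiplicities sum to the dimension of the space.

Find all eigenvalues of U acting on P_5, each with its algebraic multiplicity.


λ = 0 (multiplicity 1), λ = 1 (multiplicity 1), λ = 2 (multiplicity 1), λ = 3 (multiplicity 1), λ = 4 (multiplicity 1), λ = 5 (multiplicity 1)

image of 1: 0
image of x: x + 3/2
image of x^2: 2x^2 + (9/2)x - 1/2
image of x^3: 3x^3 + (45/8)x^2 + (3/4)x - 3/8
image of x^4: 4x^4 + (33/4)x^3 - (3/4)x^2 + (3/4)x - 1/4
image of x^5: 5x^5 + (315/32)x^4 + (5/8)x^3 - (15/16)x^2 + (5/8)x - 5/32
the matrix is upper triangular; its diagonal is (0, 1, 2, 3, 4, 5)
for a triangular matrix the eigenvalues are the diagonal entries, with algebraic multiplicity their repetition count


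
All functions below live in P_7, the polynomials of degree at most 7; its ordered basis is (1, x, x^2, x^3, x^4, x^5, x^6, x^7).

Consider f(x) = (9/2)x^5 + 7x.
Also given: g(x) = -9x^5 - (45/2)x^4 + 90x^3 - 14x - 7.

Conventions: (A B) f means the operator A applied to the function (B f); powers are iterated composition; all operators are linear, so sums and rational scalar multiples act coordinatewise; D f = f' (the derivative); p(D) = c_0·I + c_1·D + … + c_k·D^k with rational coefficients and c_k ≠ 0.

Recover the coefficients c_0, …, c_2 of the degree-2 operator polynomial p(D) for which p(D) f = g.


D^0 f = (9/2)x^5 + 7x
D^1 f = (45/2)x^4 + 7
D^2 f = 90x^3
matching coefficients of g against c_0 f + c_1 Df + … from the top degree down determines the c_i
solution: c_0 = -2, c_1 = -1, c_2 = 1

c_0 = -2, c_1 = -1, c_2 = 1


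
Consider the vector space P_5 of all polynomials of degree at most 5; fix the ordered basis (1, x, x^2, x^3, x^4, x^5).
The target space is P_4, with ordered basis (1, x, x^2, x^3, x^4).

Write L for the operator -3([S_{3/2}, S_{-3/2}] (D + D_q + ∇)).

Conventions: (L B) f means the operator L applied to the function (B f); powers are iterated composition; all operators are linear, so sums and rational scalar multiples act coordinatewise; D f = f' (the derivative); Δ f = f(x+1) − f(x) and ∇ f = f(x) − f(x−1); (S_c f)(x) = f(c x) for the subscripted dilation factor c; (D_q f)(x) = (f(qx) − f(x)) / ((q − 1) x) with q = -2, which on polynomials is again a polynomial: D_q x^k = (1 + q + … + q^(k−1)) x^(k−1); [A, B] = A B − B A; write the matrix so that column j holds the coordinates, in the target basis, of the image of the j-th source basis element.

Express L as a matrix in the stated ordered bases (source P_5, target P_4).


the matrix is [[0, 0, 0, 0, 0, 0]; [0, 0, 0, 0, 0, 0]; [0, 0, 0, 0, 0, 0]; [0, 0, 0, 0, 0, 0]; [0, 0, 0, 0, 0, 0]] (rows listed top to bottom)

image of 1: 0
image of x: 0
image of x^2: 0
image of x^3: 0
image of x^4: 0
image of x^5: 0
each image's coordinates form column j of the matrix


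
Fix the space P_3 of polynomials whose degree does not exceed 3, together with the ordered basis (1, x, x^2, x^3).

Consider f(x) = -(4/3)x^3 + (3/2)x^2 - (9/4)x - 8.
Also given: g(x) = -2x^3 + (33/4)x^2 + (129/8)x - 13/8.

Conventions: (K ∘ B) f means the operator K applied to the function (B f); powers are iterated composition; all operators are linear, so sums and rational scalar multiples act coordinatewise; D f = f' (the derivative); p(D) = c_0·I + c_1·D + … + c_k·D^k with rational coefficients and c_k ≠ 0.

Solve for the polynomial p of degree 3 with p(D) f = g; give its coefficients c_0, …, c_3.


D^0 f = -(4/3)x^3 + (3/2)x^2 - (9/4)x - 8
D^1 f = -4x^2 + 3x - 9/4
D^2 f = -8x + 3
D^3 f = -8
matching coefficients of g against c_0 f + c_1 Df + … from the top degree down determines the c_i
solution: c_0 = 3/2, c_1 = -3/2, c_2 = -3, c_3 = -2

c_0 = 3/2, c_1 = -3/2, c_2 = -3, c_3 = -2


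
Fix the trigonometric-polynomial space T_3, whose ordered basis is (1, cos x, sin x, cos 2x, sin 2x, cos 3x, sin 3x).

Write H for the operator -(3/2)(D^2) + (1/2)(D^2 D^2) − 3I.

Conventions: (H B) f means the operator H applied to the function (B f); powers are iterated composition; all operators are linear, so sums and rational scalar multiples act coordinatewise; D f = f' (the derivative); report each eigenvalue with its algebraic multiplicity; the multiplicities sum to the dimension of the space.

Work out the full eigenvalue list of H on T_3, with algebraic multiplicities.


λ = -3 (multiplicity 1), λ = -1 (multiplicity 2), λ = 11 (multiplicity 2), λ = 51 (multiplicity 2)

image of 1: -3
image of cos x: -cos x
image of sin x: -sin x
image of cos 2x: 11cos 2x
image of sin 2x: 11sin 2x
image of cos 3x: 51cos 3x
image of sin 3x: 51sin 3x
the matrix is diagonal; its diagonal is (-3, -1, -1, 11, 11, 51, 51)
for a triangular matrix the eigenvalues are the diagonal entries, with algebraic multiplicity their repetition count


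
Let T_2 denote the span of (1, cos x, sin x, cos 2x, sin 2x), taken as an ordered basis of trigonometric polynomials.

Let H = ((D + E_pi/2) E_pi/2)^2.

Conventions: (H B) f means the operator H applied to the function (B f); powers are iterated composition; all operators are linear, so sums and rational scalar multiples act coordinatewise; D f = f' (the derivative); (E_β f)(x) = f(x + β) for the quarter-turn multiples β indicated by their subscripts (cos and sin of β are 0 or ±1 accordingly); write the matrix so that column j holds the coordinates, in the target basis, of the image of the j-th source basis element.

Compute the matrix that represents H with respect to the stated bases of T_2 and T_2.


image of 1: 1
image of cos x: 4cos x
image of sin x: 4sin x
image of cos 2x: -3cos 2x + 4sin 2x
image of sin 2x: -4cos 2x - 3sin 2x
each image's coordinates form column j of the matrix

the matrix is [[1, 0, 0, 0, 0]; [0, 4, 0, 0, 0]; [0, 0, 4, 0, 0]; [0, 0, 0, -3, -4]; [0, 0, 0, 4, -3]] (rows listed top to bottom)


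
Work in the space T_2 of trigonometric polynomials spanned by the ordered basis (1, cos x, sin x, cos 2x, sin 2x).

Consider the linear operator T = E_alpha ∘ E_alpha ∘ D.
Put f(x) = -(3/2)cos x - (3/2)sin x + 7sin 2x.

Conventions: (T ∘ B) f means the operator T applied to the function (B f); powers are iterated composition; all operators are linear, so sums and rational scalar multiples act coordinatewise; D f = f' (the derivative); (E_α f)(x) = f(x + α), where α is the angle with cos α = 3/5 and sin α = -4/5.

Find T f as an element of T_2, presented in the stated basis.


g(x) = -(51/50)cos x - (93/50)sin x - (7378/625)cos 2x - (4704/625)sin 2x

D f = -(3/2)cos x + (3/2)sin x + 14cos 2x
E_alpha D f = -(21/10)cos x - (3/10)sin x - (98/25)cos 2x + (336/25)sin 2x
E_alpha E_alpha D f = -(51/50)cos x - (93/50)sin x - (7378/625)cos 2x - (4704/625)sin 2x


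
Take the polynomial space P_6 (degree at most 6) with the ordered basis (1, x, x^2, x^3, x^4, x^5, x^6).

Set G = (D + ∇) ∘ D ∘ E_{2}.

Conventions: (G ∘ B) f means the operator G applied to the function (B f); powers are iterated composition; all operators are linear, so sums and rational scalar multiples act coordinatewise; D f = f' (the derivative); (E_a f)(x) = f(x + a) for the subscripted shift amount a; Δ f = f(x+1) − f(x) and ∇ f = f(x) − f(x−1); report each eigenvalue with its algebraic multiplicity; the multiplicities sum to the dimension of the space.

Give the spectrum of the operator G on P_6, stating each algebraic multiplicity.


λ = 0 (multiplicity 7)

image of 1: 0
image of x: 0
image of x^2: 4
image of x^3: 12x + 21
image of x^4: 24x^2 + 84x + 76
image of x^5: 40x^3 + 210x^2 + 380x + 235
image of x^6: 60x^4 + 420x^3 + 1140x^2 + 1410x + 666
the matrix is upper triangular; its diagonal is (0, 0, 0, 0, 0, 0, 0)
for a triangular matrix the eigenvalues are the diagonal entries, with algebraic multiplicity their repetition count


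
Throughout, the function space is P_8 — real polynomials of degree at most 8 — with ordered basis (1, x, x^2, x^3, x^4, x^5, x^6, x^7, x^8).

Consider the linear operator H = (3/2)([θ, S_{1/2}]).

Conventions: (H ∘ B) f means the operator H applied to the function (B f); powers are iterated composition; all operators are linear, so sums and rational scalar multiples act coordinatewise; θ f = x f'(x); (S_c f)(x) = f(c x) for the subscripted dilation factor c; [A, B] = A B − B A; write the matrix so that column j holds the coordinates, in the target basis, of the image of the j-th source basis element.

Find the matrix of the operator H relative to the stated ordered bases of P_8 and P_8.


the matrix is [[0, 0, 0, 0, 0, 0, 0, 0, 0]; [0, 0, 0, 0, 0, 0, 0, 0, 0]; [0, 0, 0, 0, 0, 0, 0, 0, 0]; [0, 0, 0, 0, 0, 0, 0, 0, 0]; [0, 0, 0, 0, 0, 0, 0, 0, 0]; [0, 0, 0, 0, 0, 0, 0, 0, 0]; [0, 0, 0, 0, 0, 0, 0, 0, 0]; [0, 0, 0, 0, 0, 0, 0, 0, 0]; [0, 0, 0, 0, 0, 0, 0, 0, 0]] (rows listed top to bottom)

image of 1: 0
image of x: 0
image of x^2: 0
image of x^3: 0
image of x^4: 0
image of x^5: 0
image of x^6: 0
image of x^7: 0
image of x^8: 0
each image's coordinates form column j of the matrix


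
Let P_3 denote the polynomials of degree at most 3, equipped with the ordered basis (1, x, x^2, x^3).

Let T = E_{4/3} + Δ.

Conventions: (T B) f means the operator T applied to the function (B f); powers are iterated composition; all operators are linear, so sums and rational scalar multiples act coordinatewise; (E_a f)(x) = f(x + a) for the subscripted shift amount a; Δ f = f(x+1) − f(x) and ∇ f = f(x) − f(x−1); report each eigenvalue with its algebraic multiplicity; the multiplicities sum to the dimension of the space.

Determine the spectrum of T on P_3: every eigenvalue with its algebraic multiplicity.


image of 1: 1
image of x: x + 7/3
image of x^2: x^2 + (14/3)x + 25/9
image of x^3: x^3 + 7x^2 + (25/3)x + 91/27
the matrix is upper triangular; its diagonal is (1, 1, 1, 1)
for a triangular matrix the eigenvalues are the diagonal entries, with algebraic multiplicity their repetition count

λ = 1 (multiplicity 4)


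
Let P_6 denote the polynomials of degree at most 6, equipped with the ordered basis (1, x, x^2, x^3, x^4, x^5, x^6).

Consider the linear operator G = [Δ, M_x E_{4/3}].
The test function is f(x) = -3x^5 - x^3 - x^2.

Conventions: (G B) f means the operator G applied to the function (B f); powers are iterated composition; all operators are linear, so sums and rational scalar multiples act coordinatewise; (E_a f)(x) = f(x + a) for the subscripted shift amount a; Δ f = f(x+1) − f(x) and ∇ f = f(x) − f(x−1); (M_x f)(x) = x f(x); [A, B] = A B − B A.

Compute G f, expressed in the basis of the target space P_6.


the image equals g(x) = -3x^5 - 35x^4 - (493/3)x^3 - (3502/9)x^2 - (12572/27)x - 18277/81

E_{4/3} f = -3x^5 - 20x^4 - (163/3)x^3 - (685/9)x^2 - (1496/27)x - 1360/81
M_x E_{4/3} f = -3x^6 - 20x^5 - (163/3)x^4 - (685/9)x^3 - (1496/27)x^2 - (1360/81)x
Δ (M_x E_{4/3}) f = -18x^5 - 145x^4 - (1432/3)x^3 - (2398/3)x^2 - (18211/27)x - 18277/81
Δ f = -15x^4 - 30x^3 - 33x^2 - 20x - 5
E_{4/3} Δ f = -15x^4 - 110x^3 - 313x^2 - (3692/9)x - 5639/27
M_x E_{4/3} Δ f = -15x^5 - 110x^4 - 313x^3 - (3692/9)x^2 - (5639/27)x
[Δ, M_x E_{4/3}] f = -3x^5 - 35x^4 - (493/3)x^3 - (3502/9)x^2 - (12572/27)x - 18277/81


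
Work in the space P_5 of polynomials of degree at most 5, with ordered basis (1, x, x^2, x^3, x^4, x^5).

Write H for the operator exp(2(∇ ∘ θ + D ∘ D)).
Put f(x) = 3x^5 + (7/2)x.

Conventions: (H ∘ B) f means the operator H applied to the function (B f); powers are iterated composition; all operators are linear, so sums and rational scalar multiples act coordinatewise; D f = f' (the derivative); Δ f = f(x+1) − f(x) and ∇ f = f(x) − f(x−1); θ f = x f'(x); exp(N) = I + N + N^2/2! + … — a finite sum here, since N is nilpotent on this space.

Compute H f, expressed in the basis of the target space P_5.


order-1 term: 150x^4 - 180x^3 + 300x^2 - 150x + 37
order-2 term: 2400x^3 - 3420x^2 + 4140x - 1290
order-3 term: 14400x^2 - 13920x + 7560
order-4 term: 28800x - 6960
order-5 term: 11520
the series for exp(2(∇ ∘ θ + D ∘ D)) f terminates at order 5
exp(2(∇ ∘ θ + D ∘ D)) f = 3x^5 + 150x^4 + 2220x^3 + 11280x^2 + (37747/2)x + 10867

the image equals g(x) = 3x^5 + 150x^4 + 2220x^3 + 11280x^2 + (37747/2)x + 10867
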